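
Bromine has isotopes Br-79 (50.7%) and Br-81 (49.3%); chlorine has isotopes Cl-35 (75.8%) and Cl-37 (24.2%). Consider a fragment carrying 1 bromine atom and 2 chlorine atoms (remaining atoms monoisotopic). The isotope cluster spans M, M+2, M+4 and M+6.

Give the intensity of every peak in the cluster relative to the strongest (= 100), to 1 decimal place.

62.1 : 100.0 : 44.9 : 6.2

Bromine pattern (n=1): 0.5070 : 0.4930
Chlorine pattern (n=2): 0.574564 : 0.366872 : 0.058564
Convolve the two distributions (both contribute in 2-u steps):
  M: 0.5070×0.574564 = 0.291304
  M+2: 0.5070×0.366872 + 0.4930×0.574564 = 0.469264
  M+4: 0.5070×0.058564 + 0.4930×0.366872 = 0.210560
  M+6: 0.4930×0.058564 = 0.028872
Scale to base peak (0.469264) = 100: 62.1 : 100.0 : 44.9 : 6.2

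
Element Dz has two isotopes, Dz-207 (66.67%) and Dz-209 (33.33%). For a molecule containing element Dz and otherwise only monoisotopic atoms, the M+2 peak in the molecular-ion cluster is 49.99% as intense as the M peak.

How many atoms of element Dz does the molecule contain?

The M+2/M ratio from n Dz atoms is n · q/p = n · 0.3333/0.6667.
n = 0.4999 × 0.6667/0.3333 = 1.00 ≈ 1

1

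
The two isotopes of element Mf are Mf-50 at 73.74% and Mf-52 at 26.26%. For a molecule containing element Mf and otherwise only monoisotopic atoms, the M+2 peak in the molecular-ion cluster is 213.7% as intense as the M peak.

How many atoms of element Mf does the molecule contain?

With n Mf atoms, P(M+2)/P(M) = C(n,1)·p^(n−1)q / p^n = n·q/p = n · 0.2626/0.7374.
n = 2.137 × 0.7374/0.2626 = 6.00 ≈ 6

6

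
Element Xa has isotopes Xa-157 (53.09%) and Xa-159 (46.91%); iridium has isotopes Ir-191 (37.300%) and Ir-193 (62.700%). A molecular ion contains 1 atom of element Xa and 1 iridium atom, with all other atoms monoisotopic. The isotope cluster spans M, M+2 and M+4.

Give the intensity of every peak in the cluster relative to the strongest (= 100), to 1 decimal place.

Element Xa pattern (n=1): 0.5309 : 0.4691
Iridium pattern (n=1): 0.3730 : 0.6270
Convolve the two distributions (both contribute in 2-u steps):
  M: 0.5309×0.3730 = 0.198026
  M+2: 0.5309×0.6270 + 0.4691×0.3730 = 0.507849
  M+4: 0.4691×0.6270 = 0.294126
Scale to base peak (0.507849) = 100: 39.0 : 100.0 : 57.9

39.0 : 100.0 : 57.9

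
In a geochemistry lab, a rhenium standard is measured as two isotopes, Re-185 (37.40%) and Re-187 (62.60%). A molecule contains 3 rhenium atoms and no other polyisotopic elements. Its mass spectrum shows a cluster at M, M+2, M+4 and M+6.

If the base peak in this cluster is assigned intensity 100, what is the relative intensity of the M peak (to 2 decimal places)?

11.90

Term probabilities: M 0.0523, M+2 0.2627, M+4 0.4397, M+6 0.2453. Base peak = M+4.
P(M+4) = C(3,2) × 0.3740^1 × 0.6260^2 = 3 × 0.3740 × 0.391876 = 0.439685 (base)
P(M) = C(3,0) × 0.3740^3 × 0.6260^0 = 1 × 0.05231362 × 1.0000 = 0.052314
Relative intensity = 0.052314 / 0.439685 × 100 = 11.90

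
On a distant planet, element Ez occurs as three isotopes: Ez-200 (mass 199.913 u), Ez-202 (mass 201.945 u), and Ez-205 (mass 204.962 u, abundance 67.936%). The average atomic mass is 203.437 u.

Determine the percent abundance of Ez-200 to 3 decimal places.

The remaining 32.064% is split between Ez-200 (fraction x) and Ez-202 (fraction 0.32064 − x).
Substituting: 199.913x + 201.945(0.32064 − x) = 64.19401568
(199.913 − 201.945)x = -0.55762912  ⇒  x = 0.27442, y = 0.04622
Ez-200: 27.442%, Ez-202: 4.622%.

27.442%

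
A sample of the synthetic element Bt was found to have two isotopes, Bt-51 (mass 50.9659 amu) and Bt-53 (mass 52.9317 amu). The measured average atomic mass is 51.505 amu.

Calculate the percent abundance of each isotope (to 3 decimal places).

With x = fraction of Bt-51 (so Bt-53 is 1 − x):
50.9659·x + 52.9317·(1 − x) = 51.505
(50.9659 − 52.9317)·x = 51.505 − 52.9317
x = -1.4267 / -1.9658 = 0.72576 → 72.576% Bt-51, 27.424% Bt-53.

Bt-51: 72.576%, Bt-53: 27.424%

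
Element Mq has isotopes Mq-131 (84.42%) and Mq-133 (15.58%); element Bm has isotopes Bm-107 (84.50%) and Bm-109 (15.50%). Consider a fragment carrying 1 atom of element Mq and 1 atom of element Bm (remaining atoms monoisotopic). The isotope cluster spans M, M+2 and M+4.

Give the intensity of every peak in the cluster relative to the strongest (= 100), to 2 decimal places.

100.00 : 36.80 : 3.39

Element Mq pattern (n=1): 0.8442 : 0.1558
Element Bm pattern (n=1): 0.8450 : 0.1550
Convolve the two distributions (both contribute in 2-u steps):
  M: 0.8442×0.8450 = 0.713349
  M+2: 0.8442×0.1550 + 0.1558×0.8450 = 0.262502
  M+4: 0.1558×0.1550 = 0.024149
Scale to base peak (0.713349) = 100: 100.00 : 36.80 : 3.39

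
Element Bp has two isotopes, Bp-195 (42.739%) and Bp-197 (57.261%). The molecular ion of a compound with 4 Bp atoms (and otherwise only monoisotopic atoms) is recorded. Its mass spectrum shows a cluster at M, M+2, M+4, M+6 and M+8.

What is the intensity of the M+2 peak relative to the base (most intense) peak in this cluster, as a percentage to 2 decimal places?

(0.42739 + 0.57261)^4 gives M 0.0334, M+2 0.1788, M+4 0.3594, M+6 0.3210, M+8 0.1075; the largest is M+4.
P(M+4) = C(4,2) × 0.42739^2 × 0.57261^2 = 6 × 0.18266221 × 0.32788221 = 0.359350 (base)
P(M+2) = C(4,1) × 0.42739^3 × 0.57261^1 = 4 × 0.078068 × 0.57261 = 0.178810
Relative intensity = 0.178810 / 0.359350 × 100 = 49.76

49.76%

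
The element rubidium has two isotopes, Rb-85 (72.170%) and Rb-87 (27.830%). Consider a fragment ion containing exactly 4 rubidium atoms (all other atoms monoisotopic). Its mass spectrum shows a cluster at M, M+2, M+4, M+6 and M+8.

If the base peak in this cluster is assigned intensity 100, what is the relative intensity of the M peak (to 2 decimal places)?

Binomial terms of (0.72170 + 0.27830)^4: M 0.2713, M+2 0.4184, M+4 0.2420, M+6 0.0622, M+8 0.0060 → M+2 is the base peak.
P(M+2) = C(4,1) × 0.72170^3 × 0.27830^1 = 4 × 0.37589809 × 0.2783 = 0.418450 (base)
P(M) = C(4,0) × 0.72170^4 × 0.27830^0 = 1 × 0.27128565 × 1.0000 = 0.271286
Relative intensity = 0.271286 / 0.418450 × 100 = 64.83

64.83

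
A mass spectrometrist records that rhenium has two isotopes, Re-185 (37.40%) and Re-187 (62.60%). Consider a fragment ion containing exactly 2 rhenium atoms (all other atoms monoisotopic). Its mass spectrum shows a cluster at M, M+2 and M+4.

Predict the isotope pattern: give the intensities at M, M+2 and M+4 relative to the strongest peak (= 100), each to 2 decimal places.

The 2 Re atoms are independent, so intensities follow the terms of (0.3740 + 0.6260)^2.
P(M) = 0.3740^2 = 0.139876
P(M+2) = 2 × 0.3740^1 × 0.6260^1 = 0.468248
P(M+4) = 0.6260^2 = 0.391876
The M+2 peak is largest (0.468248); scaling to 100 gives 29.87 : 100.00 : 83.69.

29.87 : 100.00 : 83.69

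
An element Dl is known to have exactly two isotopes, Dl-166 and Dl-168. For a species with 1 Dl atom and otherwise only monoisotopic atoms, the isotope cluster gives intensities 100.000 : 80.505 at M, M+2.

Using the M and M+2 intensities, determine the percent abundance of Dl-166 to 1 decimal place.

Let p = fractional abundance of Dl-166. I(M+2)/I(M) = [C(1,1)·p^0·(1−p)] / p^1 = 1·(1−p)/p = 80.505/100.000 = 0.8050
(1−p)/p = 0.8050/1 = 0.8050  ⇒  p = 1/(1 + 0.8050) = 0.5540
Dl-166: 55.4%, Dl-168: 44.6%.

55.4%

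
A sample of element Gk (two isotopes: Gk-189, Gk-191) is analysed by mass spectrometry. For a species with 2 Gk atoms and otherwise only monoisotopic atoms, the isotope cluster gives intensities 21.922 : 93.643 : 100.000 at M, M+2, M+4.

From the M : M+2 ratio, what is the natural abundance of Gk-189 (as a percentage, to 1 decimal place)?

31.9%

If p is the fraction of Gk that is Gk-189, then I(M+2)/I(M) = [C(2,1)·p^1·(1−p)] / p^2 = 2·(1−p)/p = 93.643/21.922 = 4.2716
(1−p)/p = 4.2716/2 = 2.1358  ⇒  p = 1/(1 + 2.1358) = 0.3189
Gk-189: 31.9%, Gk-191: 68.1%.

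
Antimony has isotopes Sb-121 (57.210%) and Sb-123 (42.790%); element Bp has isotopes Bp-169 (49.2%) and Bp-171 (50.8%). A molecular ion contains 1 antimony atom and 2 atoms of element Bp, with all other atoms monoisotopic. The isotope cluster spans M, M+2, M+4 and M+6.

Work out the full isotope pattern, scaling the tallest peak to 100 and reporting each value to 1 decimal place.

Antimony pattern (n=1): 0.5721 : 0.4279
Element Bp pattern (n=2): 0.242064 : 0.499872 : 0.258064
Convolve the two distributions (both contribute in 2-u steps):
  M: 0.5721×0.242064 = 0.138485
  M+2: 0.5721×0.499872 + 0.4279×0.242064 = 0.389556
  M+4: 0.5721×0.258064 + 0.4279×0.499872 = 0.361534
  M+6: 0.4279×0.258064 = 0.110426
Scale to base peak (0.389556) = 100: 35.5 : 100.0 : 92.8 : 28.3

35.5 : 100.0 : 92.8 : 28.3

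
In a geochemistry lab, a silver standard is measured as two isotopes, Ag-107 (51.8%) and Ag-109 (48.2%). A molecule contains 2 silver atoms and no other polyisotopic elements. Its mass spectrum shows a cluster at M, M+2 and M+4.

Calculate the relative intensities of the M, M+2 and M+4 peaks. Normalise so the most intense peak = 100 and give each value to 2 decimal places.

53.73 : 100.00 : 46.53

Each Ag atom is independently Ag-107 (p = 0.518) or Ag-109 (q = 0.482); the cluster is the binomial expansion (p + q)^2.
P(M) = 0.518^2 = 0.268324
P(M+2) = 2 × 0.518^1 × 0.482^1 = 0.499352
P(M+4) = 0.482^2 = 0.232324
The M+2 peak is largest (0.499352); scaling to 100 gives 53.73 : 100.00 : 46.53.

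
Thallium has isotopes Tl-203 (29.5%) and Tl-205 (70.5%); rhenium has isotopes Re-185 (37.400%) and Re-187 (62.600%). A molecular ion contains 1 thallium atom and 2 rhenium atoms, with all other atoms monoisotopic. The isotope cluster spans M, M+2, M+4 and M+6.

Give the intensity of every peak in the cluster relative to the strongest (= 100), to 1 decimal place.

9.3 : 53.1 : 100.0 : 62.0

Thallium pattern (n=1): 0.2950 : 0.7050
Rhenium pattern (n=2): 0.139876 : 0.468248 : 0.391876
Convolve the two distributions (both contribute in 2-u steps):
  M: 0.2950×0.139876 = 0.041263
  M+2: 0.2950×0.468248 + 0.7050×0.139876 = 0.236746
  M+4: 0.2950×0.391876 + 0.7050×0.468248 = 0.445718
  M+6: 0.7050×0.391876 = 0.276273
Scale to base peak (0.445718) = 100: 9.3 : 53.1 : 100.0 : 62.0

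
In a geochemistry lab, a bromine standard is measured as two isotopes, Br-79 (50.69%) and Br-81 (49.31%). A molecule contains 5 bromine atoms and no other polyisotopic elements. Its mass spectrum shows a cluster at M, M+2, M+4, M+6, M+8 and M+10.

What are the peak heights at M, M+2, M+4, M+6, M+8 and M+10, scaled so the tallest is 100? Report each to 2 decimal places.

Each Br atom is independently Br-79 (p = 0.5069) or Br-81 (q = 0.4931); the cluster is the binomial expansion (p + q)^5.
P(M) = 0.5069^5 = 0.033467
P(M+2) = 5 × 0.5069^4 × 0.4931^1 = 0.162777
P(M+4) = 10 × 0.5069^3 × 0.4931^2 = 0.316692
P(M+6) = 10 × 0.5069^2 × 0.4931^3 = 0.308070
P(M+8) = 5 × 0.5069^1 × 0.4931^4 = 0.149842
P(M+10) = 0.4931^5 = 0.029152
The M+4 peak is largest (0.316692); scaling to 100 gives 10.57 : 51.40 : 100.00 : 97.28 : 47.31 : 9.21.

10.57 : 51.40 : 100.00 : 97.28 : 47.31 : 9.21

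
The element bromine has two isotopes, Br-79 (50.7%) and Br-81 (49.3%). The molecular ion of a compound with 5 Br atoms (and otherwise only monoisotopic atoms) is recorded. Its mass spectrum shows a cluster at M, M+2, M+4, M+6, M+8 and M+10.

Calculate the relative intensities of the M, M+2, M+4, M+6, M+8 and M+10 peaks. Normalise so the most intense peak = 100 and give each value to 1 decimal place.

The 5 Br atoms are independent, so intensities follow the terms of (0.507 + 0.493)^5.
P(M) = 0.507^5 = 0.033500
P(M+2) = 5 × 0.507^4 × 0.493^1 = 0.162873
P(M+4) = 10 × 0.507^3 × 0.493^2 = 0.316751
P(M+6) = 10 × 0.507^2 × 0.493^3 = 0.308004
P(M+8) = 5 × 0.507^1 × 0.493^4 = 0.149750
P(M+10) = 0.493^5 = 0.029123
The M+4 peak is largest (0.316751); scaling to 100 gives 10.6 : 51.4 : 100.0 : 97.2 : 47.3 : 9.2.

10.6 : 51.4 : 100.0 : 97.2 : 47.3 : 9.2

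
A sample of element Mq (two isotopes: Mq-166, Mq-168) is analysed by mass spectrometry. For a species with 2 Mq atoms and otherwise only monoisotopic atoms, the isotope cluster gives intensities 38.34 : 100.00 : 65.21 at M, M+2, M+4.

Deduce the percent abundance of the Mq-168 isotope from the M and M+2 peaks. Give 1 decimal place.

If p is the fraction of Mq that is Mq-166, then I(M+2)/I(M) = [C(2,1)·p^1·(1−p)] / p^2 = 2·(1−p)/p = 100.00/38.34 = 2.6082
(1−p)/p = 2.6082/2 = 1.3041  ⇒  p = 1/(1 + 1.3041) = 0.4340
Mq-166: 43.4%, Mq-168: 56.6%.

56.6%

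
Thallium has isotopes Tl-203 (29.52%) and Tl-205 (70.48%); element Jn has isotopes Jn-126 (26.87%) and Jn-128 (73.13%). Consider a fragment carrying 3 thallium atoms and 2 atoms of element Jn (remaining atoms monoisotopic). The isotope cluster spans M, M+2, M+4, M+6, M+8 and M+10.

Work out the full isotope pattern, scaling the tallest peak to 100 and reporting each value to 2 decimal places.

Thallium pattern (n=3): 0.02572463 : 0.18425524 : 0.43991564 : 0.35010449
Element Jn pattern (n=2): 0.07219969 : 0.39300062 : 0.53479969
Convolve the two distributions (both contribute in 2-u steps):
  M: 0.02572463×0.07219969 = 0.001857
  M+2: 0.02572463×0.39300062 + 0.18425524×0.07219969 = 0.023413
  M+4: 0.02572463×0.53479969 + 0.18425524×0.39300062 + 0.43991564×0.07219969 = 0.117932
  M+6: 0.18425524×0.53479969 + 0.43991564×0.39300062 + 0.35010449×0.07219969 = 0.296704
  M+8: 0.43991564×0.53479969 + 0.35010449×0.39300062 = 0.372858
  M+10: 0.35010449×0.53479969 = 0.187236
Scale to base peak (0.372858) = 100: 0.50 : 6.28 : 31.63 : 79.58 : 100.00 : 50.22

0.50 : 6.28 : 31.63 : 79.58 : 100.00 : 50.22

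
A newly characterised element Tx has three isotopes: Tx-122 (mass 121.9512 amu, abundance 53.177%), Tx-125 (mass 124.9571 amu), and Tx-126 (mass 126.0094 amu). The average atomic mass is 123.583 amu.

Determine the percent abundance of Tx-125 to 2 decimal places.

25.50%

The remaining 46.823% is split between Tx-125 (fraction x) and Tx-126 (fraction 0.46823 − x).
Substituting: 124.9571x + 126.0094(0.46823 − x) = 58.733010376
(124.9571 − 126.0094)x = -0.268370986  ⇒  x = 0.25503, y = 0.21320
Tx-125: 25.50%, Tx-126: 21.32%.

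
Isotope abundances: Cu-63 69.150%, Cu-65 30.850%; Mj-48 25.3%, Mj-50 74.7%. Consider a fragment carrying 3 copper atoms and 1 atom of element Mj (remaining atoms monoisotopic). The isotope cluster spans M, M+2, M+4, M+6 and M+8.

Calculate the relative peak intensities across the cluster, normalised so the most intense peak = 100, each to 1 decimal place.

Copper pattern (n=3): 0.33065611 : 0.44254842 : 0.19743483 : 0.02936064
Element Mj pattern (n=1): 0.2530 : 0.7470
Convolve the two distributions (both contribute in 2-u steps):
  M: 0.33065611×0.2530 = 0.083656
  M+2: 0.33065611×0.7470 + 0.44254842×0.2530 = 0.358965
  M+4: 0.44254842×0.7470 + 0.19743483×0.2530 = 0.380535
  M+6: 0.19743483×0.7470 + 0.02936064×0.2530 = 0.154912
  M+8: 0.02936064×0.7470 = 0.021932
Scale to base peak (0.380535) = 100: 22.0 : 94.3 : 100.0 : 40.7 : 5.8

22.0 : 94.3 : 100.0 : 40.7 : 5.8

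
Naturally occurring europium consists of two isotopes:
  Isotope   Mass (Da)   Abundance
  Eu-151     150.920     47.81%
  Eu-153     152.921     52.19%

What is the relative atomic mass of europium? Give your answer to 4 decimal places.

Average mass = Σ (abundance × isotope mass) = 0.4781 × 150.920 + 0.5219 × 152.921
= 72.15485 + 79.80947 = 151.96432 Da

151.9643 Da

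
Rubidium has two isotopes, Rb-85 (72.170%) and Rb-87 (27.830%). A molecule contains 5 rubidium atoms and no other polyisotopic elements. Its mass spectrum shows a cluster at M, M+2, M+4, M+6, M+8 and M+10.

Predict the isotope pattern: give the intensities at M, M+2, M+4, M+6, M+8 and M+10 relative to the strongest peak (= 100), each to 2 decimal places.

The 5 Rb atoms are independent, so intensities follow the terms of (0.72170 + 0.27830)^5.
P(M) = 0.72170^5 = 0.195787
P(M+2) = 5 × 0.72170^4 × 0.27830^1 = 0.377494
P(M+4) = 10 × 0.72170^3 × 0.27830^2 = 0.291136
P(M+6) = 10 × 0.72170^2 × 0.27830^3 = 0.112267
P(M+8) = 5 × 0.72170^1 × 0.27830^4 = 0.021646
P(M+10) = 0.27830^5 = 0.001669
The M+2 peak is largest (0.377494); scaling to 100 gives 51.86 : 100.00 : 77.12 : 29.74 : 5.73 : 0.44.

51.86 : 100.00 : 77.12 : 29.74 : 5.73 : 0.44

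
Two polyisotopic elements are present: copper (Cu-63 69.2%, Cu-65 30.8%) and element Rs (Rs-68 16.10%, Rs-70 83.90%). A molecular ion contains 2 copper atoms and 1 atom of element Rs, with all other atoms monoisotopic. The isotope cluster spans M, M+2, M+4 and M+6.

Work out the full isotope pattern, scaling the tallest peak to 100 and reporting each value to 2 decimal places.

16.39 : 100.00 : 79.28 : 16.92

Copper pattern (n=2): 0.478864 : 0.426272 : 0.094864
Element Rs pattern (n=1): 0.1610 : 0.8390
Convolve the two distributions (both contribute in 2-u steps):
  M: 0.478864×0.1610 = 0.077097
  M+2: 0.478864×0.8390 + 0.426272×0.1610 = 0.470397
  M+4: 0.426272×0.8390 + 0.094864×0.1610 = 0.372915
  M+6: 0.094864×0.8390 = 0.079591
Scale to base peak (0.470397) = 100: 16.39 : 100.00 : 79.28 : 16.92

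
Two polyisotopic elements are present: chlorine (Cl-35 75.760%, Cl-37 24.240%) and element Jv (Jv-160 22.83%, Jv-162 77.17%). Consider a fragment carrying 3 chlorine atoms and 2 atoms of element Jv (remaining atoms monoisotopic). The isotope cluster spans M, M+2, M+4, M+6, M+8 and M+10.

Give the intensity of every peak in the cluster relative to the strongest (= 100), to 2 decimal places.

Chlorine pattern (n=3): 0.4348304 : 0.41738208 : 0.13354464 : 0.01424288
Element Jv pattern (n=2): 0.05212089 : 0.35235822 : 0.59552089
Convolve the two distributions (both contribute in 2-u steps):
  M: 0.4348304×0.05212089 = 0.022664
  M+2: 0.4348304×0.35235822 + 0.41738208×0.05212089 = 0.174970
  M+4: 0.4348304×0.59552089 + 0.41738208×0.35235822 + 0.13354464×0.05212089 = 0.412979
  M+6: 0.41738208×0.59552089 + 0.13354464×0.35235822 + 0.01424288×0.05212089 = 0.296358
  M+8: 0.13354464×0.59552089 + 0.01424288×0.35235822 = 0.084547
  M+10: 0.01424288×0.59552089 = 0.008482
Scale to base peak (0.412979) = 100: 5.49 : 42.37 : 100.00 : 71.76 : 20.47 : 2.05

5.49 : 42.37 : 100.00 : 71.76 : 20.47 : 2.05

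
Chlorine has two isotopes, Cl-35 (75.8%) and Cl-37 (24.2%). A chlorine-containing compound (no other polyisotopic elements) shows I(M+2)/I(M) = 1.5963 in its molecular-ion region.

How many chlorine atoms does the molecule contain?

5

For n independent Cl atoms, I(M+2)/I(M) = n · (abundance Cl-37) / (abundance Cl-35) = n · 0.242/0.758.
n = 1.5963 × 0.758/0.242 = 5.00 ≈ 5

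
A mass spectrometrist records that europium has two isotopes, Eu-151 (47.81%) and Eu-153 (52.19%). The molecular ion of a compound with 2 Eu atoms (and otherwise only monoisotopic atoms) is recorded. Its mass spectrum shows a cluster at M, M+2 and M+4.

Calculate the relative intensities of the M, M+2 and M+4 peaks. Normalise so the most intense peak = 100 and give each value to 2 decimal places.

45.80 : 100.00 : 54.58

Expanding (0.4781 + 0.5219)^2:
P(M) = 0.4781^2 = 0.228580
P(M+2) = 2 × 0.4781^1 × 0.5219^1 = 0.499041
P(M+4) = 0.5219^2 = 0.272380
The M+2 peak is largest (0.499041); scaling to 100 gives 45.80 : 100.00 : 54.58.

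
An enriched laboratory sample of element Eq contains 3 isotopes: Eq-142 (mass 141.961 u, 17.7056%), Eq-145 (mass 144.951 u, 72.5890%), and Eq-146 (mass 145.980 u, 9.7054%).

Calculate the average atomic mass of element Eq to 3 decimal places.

144.521 u

Average mass = Σ (abundance × isotope mass) = 0.177056 × 141.961 + 0.725890 × 144.951 + 0.097054 × 145.980
= 25.1350 + 105.2185 + 14.1679 = 144.5214 u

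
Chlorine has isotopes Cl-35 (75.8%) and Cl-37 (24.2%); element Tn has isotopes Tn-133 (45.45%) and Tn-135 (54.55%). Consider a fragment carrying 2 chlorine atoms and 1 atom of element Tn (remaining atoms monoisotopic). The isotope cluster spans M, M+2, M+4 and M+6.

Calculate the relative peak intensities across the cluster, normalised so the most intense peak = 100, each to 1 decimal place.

54.4 : 100.0 : 47.2 : 6.7

Chlorine pattern (n=2): 0.574564 : 0.366872 : 0.058564
Element Tn pattern (n=1): 0.4545 : 0.5455
Convolve the two distributions (both contribute in 2-u steps):
  M: 0.574564×0.4545 = 0.261139
  M+2: 0.574564×0.5455 + 0.366872×0.4545 = 0.480168
  M+4: 0.366872×0.5455 + 0.058564×0.4545 = 0.226746
  M+6: 0.058564×0.5455 = 0.031947
Scale to base peak (0.480168) = 100: 54.4 : 100.0 : 47.2 : 6.7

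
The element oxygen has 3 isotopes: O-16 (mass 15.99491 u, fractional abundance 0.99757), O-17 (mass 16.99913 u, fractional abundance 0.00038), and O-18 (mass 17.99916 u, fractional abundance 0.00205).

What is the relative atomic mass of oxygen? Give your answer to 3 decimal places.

Ar = Σ fᵢ·mᵢ = 0.99757 × 15.99491 + 0.00038 × 16.99913 + 0.00205 × 17.99916
= 15.956042 + 0.006460 + 0.036898 = 15.999400 u

15.999 u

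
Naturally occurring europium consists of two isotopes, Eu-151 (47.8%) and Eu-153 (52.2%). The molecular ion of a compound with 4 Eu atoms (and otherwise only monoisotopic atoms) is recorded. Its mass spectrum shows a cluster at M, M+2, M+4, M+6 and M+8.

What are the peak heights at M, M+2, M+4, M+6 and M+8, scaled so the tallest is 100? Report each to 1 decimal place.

14.0 : 61.0 : 100.0 : 72.8 : 19.9

Expanding (0.478 + 0.522)^4:
P(M) = 0.478^4 = 0.052205
P(M+2) = 4 × 0.478^3 × 0.522^1 = 0.228042
P(M+4) = 6 × 0.478^2 × 0.522^2 = 0.373549
P(M+6) = 4 × 0.478^1 × 0.522^3 = 0.271956
P(M+8) = 0.522^4 = 0.074248
The M+4 peak is largest (0.373549); scaling to 100 gives 14.0 : 61.0 : 100.0 : 72.8 : 19.9.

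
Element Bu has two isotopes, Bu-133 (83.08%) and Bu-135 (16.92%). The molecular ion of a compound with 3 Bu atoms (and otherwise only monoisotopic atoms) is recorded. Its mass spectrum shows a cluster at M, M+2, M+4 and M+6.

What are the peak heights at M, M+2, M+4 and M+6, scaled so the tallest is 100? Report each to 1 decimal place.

100.0 : 61.1 : 12.4 : 0.8

Expanding (0.8308 + 0.1692)^3:
P(M) = 0.8308^3 = 0.573442
P(M+2) = 3 × 0.8308^2 × 0.1692^1 = 0.350360
P(M+4) = 3 × 0.8308^1 × 0.1692^2 = 0.071354
P(M+6) = 0.1692^3 = 0.004844
The M peak is largest (0.573442); scaling to 100 gives 100.0 : 61.1 : 12.4 : 0.8.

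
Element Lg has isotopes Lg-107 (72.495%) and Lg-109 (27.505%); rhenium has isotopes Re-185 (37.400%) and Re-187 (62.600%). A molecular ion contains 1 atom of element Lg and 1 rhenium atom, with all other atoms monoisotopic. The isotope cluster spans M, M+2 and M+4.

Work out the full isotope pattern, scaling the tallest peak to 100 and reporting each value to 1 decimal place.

Element Lg pattern (n=1): 0.72495 : 0.27505
Rhenium pattern (n=1): 0.3740 : 0.6260
Convolve the two distributions (both contribute in 2-u steps):
  M: 0.72495×0.3740 = 0.271131
  M+2: 0.72495×0.6260 + 0.27505×0.3740 = 0.556687
  M+4: 0.27505×0.6260 = 0.172181
Scale to base peak (0.556687) = 100: 48.7 : 100.0 : 30.9

48.7 : 100.0 : 30.9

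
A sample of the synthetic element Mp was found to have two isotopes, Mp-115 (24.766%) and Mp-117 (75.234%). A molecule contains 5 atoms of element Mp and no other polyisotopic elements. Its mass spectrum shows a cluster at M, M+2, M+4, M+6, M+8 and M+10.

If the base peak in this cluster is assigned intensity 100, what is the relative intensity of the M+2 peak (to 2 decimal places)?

Binomial terms of (0.24766 + 0.75234)^5: M 0.0009, M+2 0.0142, M+4 0.0860, M+6 0.2612, M+8 0.3967, M+10 0.2410 → M+8 is the base peak.
P(M+8) = C(5,4) × 0.24766^1 × 0.75234^4 = 5 × 0.24766 × 0.32037352 = 0.396719 (base)
P(M+2) = C(5,1) × 0.24766^4 × 0.75234^1 = 5 × 0.00376204 × 0.75234 = 0.014152
Relative intensity = 0.014152 / 0.396719 × 100 = 3.57

3.57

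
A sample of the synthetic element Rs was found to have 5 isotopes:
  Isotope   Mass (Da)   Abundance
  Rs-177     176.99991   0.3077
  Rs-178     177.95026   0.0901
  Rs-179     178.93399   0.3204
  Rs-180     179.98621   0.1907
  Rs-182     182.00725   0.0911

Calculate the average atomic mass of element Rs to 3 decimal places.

The abundance-weighted mean is 0.3077 × 176.99991 + 0.0901 × 177.95026 + 0.3204 × 178.93399 + 0.1907 × 179.98621 + 0.0911 × 182.00725
= 54.462872 + 16.033318 + 57.330450 + 34.323370 + 16.580860 = 178.730870 Da

178.731 Da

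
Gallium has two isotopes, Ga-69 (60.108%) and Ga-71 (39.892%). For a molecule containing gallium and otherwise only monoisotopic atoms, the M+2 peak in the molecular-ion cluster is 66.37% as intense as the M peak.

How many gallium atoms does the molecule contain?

1

For n independent Ga atoms, I(M+2)/I(M) = n · (abundance Ga-71) / (abundance Ga-69) = n · 0.39892/0.60108.
n = 0.6637 × 0.60108/0.39892 = 1.00 ≈ 1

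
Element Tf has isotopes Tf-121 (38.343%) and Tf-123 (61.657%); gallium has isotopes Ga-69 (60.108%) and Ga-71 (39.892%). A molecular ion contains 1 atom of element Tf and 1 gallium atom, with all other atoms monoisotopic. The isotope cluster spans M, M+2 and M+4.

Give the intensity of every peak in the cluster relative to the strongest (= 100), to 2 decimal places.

44.02 : 100.00 : 46.98

Element Tf pattern (n=1): 0.38343 : 0.61657
Gallium pattern (n=1): 0.60108 : 0.39892
Convolve the two distributions (both contribute in 2-u steps):
  M: 0.38343×0.60108 = 0.230472
  M+2: 0.38343×0.39892 + 0.61657×0.60108 = 0.523566
  M+4: 0.61657×0.39892 = 0.245962
Scale to base peak (0.523566) = 100: 44.02 : 100.00 : 46.98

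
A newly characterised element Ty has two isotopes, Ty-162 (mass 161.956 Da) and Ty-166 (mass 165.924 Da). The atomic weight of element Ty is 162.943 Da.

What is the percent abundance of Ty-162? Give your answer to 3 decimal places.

75.126%

With x = fraction of Ty-162 (so Ty-166 is 1 − x):
161.956·x + 165.924·(1 − x) = 162.943
(161.956 − 165.924)·x = 162.943 − 165.924
x = -2.981 / -3.968 = 0.75126 → 75.126% Ty-162, 24.874% Ty-166.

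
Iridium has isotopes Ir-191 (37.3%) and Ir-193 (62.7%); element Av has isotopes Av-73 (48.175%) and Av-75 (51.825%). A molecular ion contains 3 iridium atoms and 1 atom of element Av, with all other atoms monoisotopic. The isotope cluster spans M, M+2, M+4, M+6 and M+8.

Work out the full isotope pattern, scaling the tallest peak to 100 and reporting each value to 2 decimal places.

7.19 : 44.01 : 100.00 : 99.76 : 36.76

Iridium pattern (n=3): 0.05189512 : 0.26170165 : 0.43991135 : 0.24649188
Element Av pattern (n=1): 0.48175 : 0.51825
Convolve the two distributions (both contribute in 2-u steps):
  M: 0.05189512×0.48175 = 0.025000
  M+2: 0.05189512×0.51825 + 0.26170165×0.48175 = 0.152969
  M+4: 0.26170165×0.51825 + 0.43991135×0.48175 = 0.347554
  M+6: 0.43991135×0.51825 + 0.24649188×0.48175 = 0.346732
  M+8: 0.24649188×0.51825 = 0.127744
Scale to base peak (0.347554) = 100: 7.19 : 44.01 : 100.00 : 99.76 : 36.76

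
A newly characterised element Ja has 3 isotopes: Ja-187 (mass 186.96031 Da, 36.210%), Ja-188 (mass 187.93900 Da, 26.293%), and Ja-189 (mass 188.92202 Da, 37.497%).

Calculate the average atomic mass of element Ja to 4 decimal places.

Average mass = Σ (abundance × isotope mass) = 0.36210 × 186.96031 + 0.26293 × 187.93900 + 0.37497 × 188.92202
= 67.698328 + 49.414801 + 70.840090 = 187.953219 Da

187.9532 Da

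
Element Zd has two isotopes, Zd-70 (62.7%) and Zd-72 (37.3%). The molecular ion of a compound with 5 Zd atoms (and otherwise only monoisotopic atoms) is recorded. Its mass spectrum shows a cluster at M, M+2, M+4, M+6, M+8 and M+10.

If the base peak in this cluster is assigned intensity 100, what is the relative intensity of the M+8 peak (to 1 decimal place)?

17.7

Binomial terms of (0.627 + 0.373)^5: M 0.0969, M+2 0.2882, M+4 0.3429, M+6 0.2040, M+8 0.0607, M+10 0.0072 → M+4 is the base peak.
P(M+4) = C(5,2) × 0.627^3 × 0.373^2 = 10 × 0.24649188 × 0.139129 = 0.342942 (base)
P(M+8) = C(5,4) × 0.627^1 × 0.373^4 = 5 × 0.6270 × 0.01935688 = 0.060684
Relative intensity = 0.060684 / 0.342942 × 100 = 17.7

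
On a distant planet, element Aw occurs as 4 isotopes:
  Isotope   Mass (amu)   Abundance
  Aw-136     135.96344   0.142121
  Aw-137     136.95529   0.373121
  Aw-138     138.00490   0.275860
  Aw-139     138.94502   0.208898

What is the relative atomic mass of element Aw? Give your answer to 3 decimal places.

137.520 amu

Ar = Σ fᵢ·mᵢ = 0.142121 × 135.96344 + 0.373121 × 136.95529 + 0.275860 × 138.00490 + 0.208898 × 138.94502
= 19.323260 + 51.100895 + 38.070032 + 29.025337 = 137.519524 amu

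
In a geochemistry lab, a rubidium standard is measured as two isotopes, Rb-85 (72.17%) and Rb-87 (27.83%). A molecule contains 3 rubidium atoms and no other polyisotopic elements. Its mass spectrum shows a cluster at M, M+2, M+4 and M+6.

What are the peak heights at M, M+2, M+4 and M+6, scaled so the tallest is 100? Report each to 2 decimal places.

86.44 : 100.00 : 38.56 : 4.96

Expanding (0.7217 + 0.2783)^3:
P(M) = 0.7217^3 = 0.375898
P(M+2) = 3 × 0.7217^2 × 0.2783^1 = 0.434858
P(M+4) = 3 × 0.7217^1 × 0.2783^2 = 0.167689
P(M+6) = 0.2783^3 = 0.021555
The M+2 peak is largest (0.434858); scaling to 100 gives 86.44 : 100.00 : 38.56 : 4.96.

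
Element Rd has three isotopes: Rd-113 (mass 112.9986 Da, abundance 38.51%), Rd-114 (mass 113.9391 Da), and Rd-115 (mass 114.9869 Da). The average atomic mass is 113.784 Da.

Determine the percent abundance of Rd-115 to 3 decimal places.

Let x and y be the fractions of Rd-114 and Rd-115. Then x + y = 1 − 0.3851 = 0.6149 and 113.9391x + 114.9869y = 113.784 − 0.3851×112.9986 = 70.26823914.
Substituting: 113.9391x + 114.9869(0.6149 − x) = 70.26823914
(113.9391 − 114.9869)x = -0.43720567  ⇒  x = 0.41726, y = 0.19764
Rd-114: 41.726%, Rd-115: 19.764%.

19.764%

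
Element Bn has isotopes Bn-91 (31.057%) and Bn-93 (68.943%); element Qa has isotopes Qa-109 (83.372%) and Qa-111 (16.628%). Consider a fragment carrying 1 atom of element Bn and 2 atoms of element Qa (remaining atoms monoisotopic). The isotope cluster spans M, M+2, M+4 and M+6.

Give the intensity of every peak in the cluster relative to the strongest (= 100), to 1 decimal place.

38.2 : 100.0 : 35.3 : 3.4

Element Bn pattern (n=1): 0.31057 : 0.68943
Element Qa pattern (n=2): 0.69508904 : 0.27726192 : 0.02764904
Convolve the two distributions (both contribute in 2-u steps):
  M: 0.31057×0.69508904 = 0.215874
  M+2: 0.31057×0.27726192 + 0.68943×0.69508904 = 0.565324
  M+4: 0.31057×0.02764904 + 0.68943×0.27726192 = 0.199740
  M+6: 0.68943×0.02764904 = 0.019062
Scale to base peak (0.565324) = 100: 38.2 : 100.0 : 35.3 : 3.4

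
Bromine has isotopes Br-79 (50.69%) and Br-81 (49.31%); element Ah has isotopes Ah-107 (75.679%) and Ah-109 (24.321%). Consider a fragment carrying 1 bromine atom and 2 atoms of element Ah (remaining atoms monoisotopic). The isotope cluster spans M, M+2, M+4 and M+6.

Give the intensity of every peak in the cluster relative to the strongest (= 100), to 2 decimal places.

Bromine pattern (n=1): 0.5069 : 0.4931
Element Ah pattern (n=2): 0.5727311 : 0.36811779 : 0.0591511
Convolve the two distributions (both contribute in 2-u steps):
  M: 0.5069×0.5727311 = 0.290317
  M+2: 0.5069×0.36811779 + 0.4931×0.5727311 = 0.469013
  M+4: 0.5069×0.0591511 + 0.4931×0.36811779 = 0.211503
  M+6: 0.4931×0.0591511 = 0.029167
Scale to base peak (0.469013) = 100: 61.90 : 100.00 : 45.10 : 6.22

61.90 : 100.00 : 45.10 : 6.22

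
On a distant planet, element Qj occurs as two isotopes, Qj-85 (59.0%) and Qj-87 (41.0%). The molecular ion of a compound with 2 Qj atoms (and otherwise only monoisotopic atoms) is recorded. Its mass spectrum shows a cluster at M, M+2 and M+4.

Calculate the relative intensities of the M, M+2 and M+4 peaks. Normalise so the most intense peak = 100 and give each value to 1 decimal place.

72.0 : 100.0 : 34.7

Each Qj atom is independently Qj-85 (p = 0.590) or Qj-87 (q = 0.410); the cluster is the binomial expansion (p + q)^2.
P(M) = 0.590^2 = 0.348100
P(M+2) = 2 × 0.590^1 × 0.410^1 = 0.483800
P(M+4) = 0.410^2 = 0.168100
The M+2 peak is largest (0.483800); scaling to 100 gives 72.0 : 100.0 : 34.7.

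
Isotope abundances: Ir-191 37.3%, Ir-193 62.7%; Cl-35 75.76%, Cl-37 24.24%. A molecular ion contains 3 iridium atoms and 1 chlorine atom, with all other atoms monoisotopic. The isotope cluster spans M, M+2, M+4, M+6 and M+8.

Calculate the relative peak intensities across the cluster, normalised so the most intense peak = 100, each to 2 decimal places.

Iridium pattern (n=3): 0.05189512 : 0.26170165 : 0.43991135 : 0.24649188
Chlorine pattern (n=1): 0.7576 : 0.2424
Convolve the two distributions (both contribute in 2-u steps):
  M: 0.05189512×0.7576 = 0.039316
  M+2: 0.05189512×0.2424 + 0.26170165×0.7576 = 0.210845
  M+4: 0.26170165×0.2424 + 0.43991135×0.7576 = 0.396713
  M+6: 0.43991135×0.2424 + 0.24649188×0.7576 = 0.293377
  M+8: 0.24649188×0.2424 = 0.059750
Scale to base peak (0.396713) = 100: 9.91 : 53.15 : 100.00 : 73.95 : 15.06

9.91 : 53.15 : 100.00 : 73.95 : 15.06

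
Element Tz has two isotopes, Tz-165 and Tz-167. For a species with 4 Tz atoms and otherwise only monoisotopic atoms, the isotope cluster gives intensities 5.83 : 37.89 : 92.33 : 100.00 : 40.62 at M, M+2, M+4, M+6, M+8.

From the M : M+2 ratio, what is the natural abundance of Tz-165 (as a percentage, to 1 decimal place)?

If p is the fraction of Tz that is Tz-165, then I(M+2)/I(M) = [C(4,1)·p^3·(1−p)] / p^4 = 4·(1−p)/p = 37.89/5.83 = 6.4991
(1−p)/p = 6.4991/4 = 1.6248  ⇒  p = 1/(1 + 1.6248) = 0.3810
Tz-165: 38.1%, Tz-167: 61.9%.

38.1%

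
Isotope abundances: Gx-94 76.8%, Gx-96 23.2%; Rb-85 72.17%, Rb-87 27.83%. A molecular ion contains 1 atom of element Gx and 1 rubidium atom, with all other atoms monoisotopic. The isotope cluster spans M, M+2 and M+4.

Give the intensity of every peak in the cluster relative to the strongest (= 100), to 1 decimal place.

100.0 : 68.8 : 11.6

Element Gx pattern (n=1): 0.7680 : 0.2320
Rubidium pattern (n=1): 0.7217 : 0.2783
Convolve the two distributions (both contribute in 2-u steps):
  M: 0.7680×0.7217 = 0.554266
  M+2: 0.7680×0.2783 + 0.2320×0.7217 = 0.381169
  M+4: 0.2320×0.2783 = 0.064566
Scale to base peak (0.554266) = 100: 100.0 : 68.8 : 11.6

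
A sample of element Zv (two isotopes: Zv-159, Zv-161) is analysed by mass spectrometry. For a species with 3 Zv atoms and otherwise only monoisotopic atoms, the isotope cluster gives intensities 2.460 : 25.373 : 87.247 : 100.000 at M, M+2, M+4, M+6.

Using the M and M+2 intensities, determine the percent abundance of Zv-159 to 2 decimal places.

If p is the fraction of Zv that is Zv-159, then I(M+2)/I(M) = [C(3,1)·p^2·(1−p)] / p^3 = 3·(1−p)/p = 25.373/2.460 = 10.3142
(1−p)/p = 10.3142/3 = 3.4381  ⇒  p = 1/(1 + 3.4381) = 0.2253
Zv-159: 22.53%, Zv-161: 77.47%.

22.53%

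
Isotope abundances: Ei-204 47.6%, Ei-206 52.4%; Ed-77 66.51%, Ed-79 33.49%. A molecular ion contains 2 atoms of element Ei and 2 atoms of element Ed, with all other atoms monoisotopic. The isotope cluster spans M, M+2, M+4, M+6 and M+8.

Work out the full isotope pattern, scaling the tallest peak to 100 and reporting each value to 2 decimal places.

27.15 : 87.13 : 100.00 : 48.30 : 8.34

Element Ei pattern (n=2): 0.226576 : 0.498848 : 0.274576
Element Ed pattern (n=2): 0.44235801 : 0.44548398 : 0.11215801
Convolve the two distributions (both contribute in 2-u steps):
  M: 0.226576×0.44235801 = 0.100228
  M+2: 0.226576×0.44548398 + 0.498848×0.44235801 = 0.321605
  M+4: 0.226576×0.11215801 + 0.498848×0.44548398 + 0.274576×0.44235801 = 0.369102
  M+6: 0.498848×0.11215801 + 0.274576×0.44548398 = 0.178269
  M+8: 0.274576×0.11215801 = 0.030796
Scale to base peak (0.369102) = 100: 27.15 : 87.13 : 100.00 : 48.30 : 8.34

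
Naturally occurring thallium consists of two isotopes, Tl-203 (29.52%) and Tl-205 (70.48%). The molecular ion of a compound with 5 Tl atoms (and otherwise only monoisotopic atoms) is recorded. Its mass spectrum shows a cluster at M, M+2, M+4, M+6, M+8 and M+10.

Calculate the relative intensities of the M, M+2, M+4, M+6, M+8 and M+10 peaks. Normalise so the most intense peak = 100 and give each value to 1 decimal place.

Expanding (0.2952 + 0.7048)^5:
P(M) = 0.2952^5 = 0.002242
P(M+2) = 5 × 0.2952^4 × 0.7048^1 = 0.026761
P(M+4) = 10 × 0.2952^3 × 0.7048^2 = 0.127785
P(M+6) = 10 × 0.2952^2 × 0.7048^3 = 0.305092
P(M+8) = 5 × 0.2952^1 × 0.7048^4 = 0.364208
P(M+10) = 0.7048^5 = 0.173912
The M+8 peak is largest (0.364208); scaling to 100 gives 0.6 : 7.3 : 35.1 : 83.8 : 100.0 : 47.8.

0.6 : 7.3 : 35.1 : 83.8 : 100.0 : 47.8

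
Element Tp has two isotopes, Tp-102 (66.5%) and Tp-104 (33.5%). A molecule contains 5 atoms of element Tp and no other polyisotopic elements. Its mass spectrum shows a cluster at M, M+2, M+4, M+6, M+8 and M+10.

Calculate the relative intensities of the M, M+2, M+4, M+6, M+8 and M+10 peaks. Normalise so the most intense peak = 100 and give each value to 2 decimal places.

Each Tp atom is independently Tp-102 (p = 0.665) or Tp-104 (q = 0.335); the cluster is the binomial expansion (p + q)^5.
P(M) = 0.665^5 = 0.130049
P(M+2) = 5 × 0.665^4 × 0.335^1 = 0.327568
P(M+4) = 10 × 0.665^3 × 0.335^2 = 0.330031
P(M+6) = 10 × 0.665^2 × 0.335^3 = 0.166256
P(M+8) = 5 × 0.665^1 × 0.335^4 = 0.041877
P(M+10) = 0.335^5 = 0.004219
The M+4 peak is largest (0.330031); scaling to 100 gives 39.41 : 99.25 : 100.00 : 50.38 : 12.69 : 1.28.

39.41 : 99.25 : 100.00 : 50.38 : 12.69 : 1.28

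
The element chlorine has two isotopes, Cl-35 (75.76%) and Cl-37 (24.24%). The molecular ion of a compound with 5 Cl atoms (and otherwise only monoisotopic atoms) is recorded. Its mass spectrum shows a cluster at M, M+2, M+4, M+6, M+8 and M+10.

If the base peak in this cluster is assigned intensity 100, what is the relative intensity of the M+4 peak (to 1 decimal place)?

Binomial terms of (0.7576 + 0.2424)^5: M 0.2496, M+2 0.3993, M+4 0.2555, M+6 0.0817, M+8 0.0131, M+10 0.0008 → M+2 is the base peak.
P(M+2) = C(5,1) × 0.7576^4 × 0.2424^1 = 5 × 0.32942751 × 0.2424 = 0.399266 (base)
P(M+4) = C(5,2) × 0.7576^3 × 0.2424^2 = 10 × 0.4348304 × 0.05875776 = 0.255497
Relative intensity = 0.255497 / 0.399266 × 100 = 64.0

64.0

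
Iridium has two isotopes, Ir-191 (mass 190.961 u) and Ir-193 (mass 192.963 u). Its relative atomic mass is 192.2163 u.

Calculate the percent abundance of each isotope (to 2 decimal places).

Ir-191: 37.30%, Ir-193: 62.70%

Writing the weighted mean with unknown fraction x of Ir-191:
190.961·x + 192.963·(1 − x) = 192.2163
(190.961 − 192.963)·x = 192.2163 − 192.963
x = -0.7467 / -2.002 = 0.37298 → 37.30% Ir-191, 62.70% Ir-193.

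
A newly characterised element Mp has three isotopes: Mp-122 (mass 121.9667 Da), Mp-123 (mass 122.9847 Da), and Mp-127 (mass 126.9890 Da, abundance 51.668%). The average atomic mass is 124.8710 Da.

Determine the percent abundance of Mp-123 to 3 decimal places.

Let x and y be the fractions of Mp-122 and Mp-123. Then x + y = 1 − 0.51668 = 0.48332 and 121.9667x + 122.9847y = 124.8710 − 0.51668×126.9890 = 59.25832348.
Substituting: 121.9667x + 122.9847(0.48332 − x) = 59.25832348
(121.9667 − 122.9847)x = -0.182641724  ⇒  x = 0.17941, y = 0.30391
Mp-122: 17.941%, Mp-123: 30.391%.

30.391%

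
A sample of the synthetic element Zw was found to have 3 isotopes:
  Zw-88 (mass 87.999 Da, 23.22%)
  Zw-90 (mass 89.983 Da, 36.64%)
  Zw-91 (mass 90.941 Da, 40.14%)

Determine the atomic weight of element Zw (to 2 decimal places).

89.91 Da

Average mass = Σ (abundance × isotope mass) = 0.2322 × 87.999 + 0.3664 × 89.983 + 0.4014 × 90.941
= 20.4334 + 32.9698 + 36.5037 = 89.9069 Da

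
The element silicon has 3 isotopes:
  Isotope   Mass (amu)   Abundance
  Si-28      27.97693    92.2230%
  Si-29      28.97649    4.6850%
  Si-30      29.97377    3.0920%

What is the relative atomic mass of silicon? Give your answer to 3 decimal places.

28.086 amu

Ar = Σ fᵢ·mᵢ = 0.922230 × 27.97693 + 0.046850 × 28.97649 + 0.030920 × 29.97377
= 25.801164 + 1.357549 + 0.926789 = 28.085502 amu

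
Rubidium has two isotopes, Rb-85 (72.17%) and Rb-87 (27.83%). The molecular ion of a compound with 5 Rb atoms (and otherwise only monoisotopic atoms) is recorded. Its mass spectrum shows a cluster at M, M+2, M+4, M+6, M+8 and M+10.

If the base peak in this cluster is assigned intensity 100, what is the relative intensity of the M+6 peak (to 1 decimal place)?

29.7

(0.7217 + 0.2783)^5 gives M 0.1958, M+2 0.3775, M+4 0.2911, M+6 0.1123, M+8 0.0216, M+10 0.0017; the largest is M+2.
P(M+2) = C(5,1) × 0.7217^4 × 0.2783^1 = 5 × 0.27128565 × 0.2783 = 0.377494 (base)
P(M+6) = C(5,3) × 0.7217^2 × 0.2783^3 = 10 × 0.52085089 × 0.02155458 = 0.112267
Relative intensity = 0.112267 / 0.377494 × 100 = 29.7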